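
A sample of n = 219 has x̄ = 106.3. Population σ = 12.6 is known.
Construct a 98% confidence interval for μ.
(104.32, 108.28)

z-interval (σ known):
z* = 2.326 for 98% confidence

Margin of error = z* · σ/√n = 2.326 · 12.6/√219 = 1.98

CI: (106.3 - 1.98, 106.3 + 1.98) = (104.32, 108.28)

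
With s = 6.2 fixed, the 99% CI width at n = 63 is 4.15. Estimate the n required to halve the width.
n ≈ 252

CI width ∝ 1/√n
To reduce width by factor 2, need √n to grow by 2 → need 2² = 4 times as many samples.

Current: n = 63, width = 4.15
New: n = 252, width ≈ 2.03

Width reduced by factor of 4.15/2.03 = 2.04.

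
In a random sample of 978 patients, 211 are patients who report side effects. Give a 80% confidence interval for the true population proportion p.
(0.199, 0.233)

Proportion CI:
p̂ = 211/978 = 0.21575
SE = √(p̂(1-p̂)/n) = √(0.21575 · 0.78425 / 978) = 0.01315

z* = 1.282
Margin = z* · SE = 1.282 · 0.01315 = 0.0169

CI: 0.21575 ± 0.0169 = (0.199, 0.233)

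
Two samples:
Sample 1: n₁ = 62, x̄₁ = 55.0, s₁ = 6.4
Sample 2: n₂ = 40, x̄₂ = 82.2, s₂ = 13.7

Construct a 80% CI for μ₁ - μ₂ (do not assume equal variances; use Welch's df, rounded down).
(-30.21, -24.19)

Difference: x̄₁ - x̄₂ = -27.20
SE = √(s₁²/n₁ + s₂²/n₂) = √(6.4²/62 + 13.7²/40) = 2.3136
df = 50.12 → 50 (Welch–Satterthwaite, rounded down)
t* = 1.299

CI: -27.20 ± 1.299 · 2.3136 = -27.20 ± 3.01 = (-30.21, -24.19)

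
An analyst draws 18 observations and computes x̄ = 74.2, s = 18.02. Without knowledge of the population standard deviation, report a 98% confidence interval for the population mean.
(63.30, 85.10)

t-interval (σ unknown):
df = n - 1 = 17
t* = 2.567 for 98% confidence

Margin of error = t* · s/√n = 2.567 · 18.02/√18 = 10.90

CI: (63.30, 85.10)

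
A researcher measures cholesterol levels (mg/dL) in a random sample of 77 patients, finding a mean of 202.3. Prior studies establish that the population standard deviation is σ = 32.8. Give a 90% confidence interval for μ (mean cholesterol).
(196.15, 208.45)

z-interval (σ known):
z* = 1.645 for 90% confidence

Margin of error = z* · σ/√n = 1.645 · 32.8/√77 = 6.15

CI: (202.3 - 6.15, 202.3 + 6.15) = (196.15, 208.45)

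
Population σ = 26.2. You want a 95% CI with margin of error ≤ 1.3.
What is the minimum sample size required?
n ≥ 1561

For margin E ≤ 1.3:
n ≥ (z* · σ / E)²
n ≥ (1.960 · 26.2 / 1.3)²
n ≥ 1560.37

Minimum n = 1561 (rounding up)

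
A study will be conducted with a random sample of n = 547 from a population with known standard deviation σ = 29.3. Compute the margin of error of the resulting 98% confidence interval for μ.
Margin of error = 2.91

Margin of error = z* · σ/√n
= 2.326 · 29.3/√547
= 2.326 · 29.3/23.3880
= 2.91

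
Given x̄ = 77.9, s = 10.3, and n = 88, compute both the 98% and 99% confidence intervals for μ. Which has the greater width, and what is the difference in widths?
99% CI is wider by 0.58

df = 87
98% CI: t* = 2.370, (75.30, 80.50), width = 2 · t* · s/√n = 5.20
99% CI: t* = 2.634, (75.01, 80.79), width = 2 · t* · s/√n = 5.78

The 99% CI is wider by 5.78 - 5.20 = 0.58.
Higher confidence requires a wider interval.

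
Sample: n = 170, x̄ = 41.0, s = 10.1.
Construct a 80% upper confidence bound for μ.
μ ≤ 41.65

Upper bound (one-sided):
t* = 0.844 (one-sided for 80%)
Upper bound = x̄ + t* · s/√n = 41.0 + 0.844 · 10.1/√170 = 41.65

We are 80% confident that μ ≤ 41.65.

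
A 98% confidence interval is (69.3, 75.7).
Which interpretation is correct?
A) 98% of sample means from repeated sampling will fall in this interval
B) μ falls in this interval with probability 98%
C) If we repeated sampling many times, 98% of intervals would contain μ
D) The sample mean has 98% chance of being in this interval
C

A) Wrong — coverage applies to intervals containing μ, not to future x̄ values.
B) Wrong — μ is fixed; the randomness lives in the interval, not in μ.
C) Correct — this is the frequentist long-run coverage interpretation.
D) Wrong — x̄ is observed and sits in the interval by construction.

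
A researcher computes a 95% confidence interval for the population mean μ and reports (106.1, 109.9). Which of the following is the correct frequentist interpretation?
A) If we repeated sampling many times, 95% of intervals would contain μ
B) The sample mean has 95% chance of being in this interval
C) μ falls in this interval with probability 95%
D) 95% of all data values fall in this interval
A

A) Correct — this is the frequentist long-run coverage interpretation.
B) Wrong — x̄ is observed and sits in the interval by construction.
C) Wrong — μ is fixed; the randomness lives in the interval, not in μ.
D) Wrong — a CI is about the parameter μ, not individual data values.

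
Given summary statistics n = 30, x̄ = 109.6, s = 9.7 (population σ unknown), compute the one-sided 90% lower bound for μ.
μ ≥ 107.28

Lower bound (one-sided):
t* = 1.311 (one-sided for 90%)
Lower bound = x̄ - t* · s/√n = 109.6 - 1.311 · 9.7/√30 = 107.28

We are 90% confident that μ ≥ 107.28.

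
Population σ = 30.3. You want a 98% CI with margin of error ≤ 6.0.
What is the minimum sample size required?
n ≥ 138

For margin E ≤ 6.0:
n ≥ (z* · σ / E)²
n ≥ (2.326 · 30.3 / 6.0)²
n ≥ 137.98

Minimum n = 138 (rounding up)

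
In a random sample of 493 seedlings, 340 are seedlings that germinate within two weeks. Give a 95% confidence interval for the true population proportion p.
(0.649, 0.730)

Proportion CI:
p̂ = 340/493 = 0.68966
SE = √(p̂(1-p̂)/n) = √(0.68966 · 0.31034 / 493) = 0.02084

z* = 1.960
Margin = z* · SE = 1.960 · 0.02084 = 0.0408

CI: 0.68966 ± 0.0408 = (0.649, 0.730)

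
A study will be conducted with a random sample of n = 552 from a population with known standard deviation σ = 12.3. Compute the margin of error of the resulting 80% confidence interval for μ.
Margin of error = 0.67

Margin of error = z* · σ/√n
= 1.282 · 12.3/√552
= 1.282 · 12.3/23.4947
= 0.67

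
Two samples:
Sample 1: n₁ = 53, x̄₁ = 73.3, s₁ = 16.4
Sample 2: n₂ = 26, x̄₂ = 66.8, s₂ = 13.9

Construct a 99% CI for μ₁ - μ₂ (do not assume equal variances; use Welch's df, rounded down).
(-2.92, 15.92)

Difference: x̄₁ - x̄₂ = 6.50
SE = √(s₁²/n₁ + s₂²/n₂) = √(16.4²/53 + 13.9²/26) = 3.5364
df = 57.84 → 57 (Welch–Satterthwaite, rounded down)
t* = 2.665

CI: 6.50 ± 2.665 · 3.5364 = 6.50 ± 9.42 = (-2.92, 15.92)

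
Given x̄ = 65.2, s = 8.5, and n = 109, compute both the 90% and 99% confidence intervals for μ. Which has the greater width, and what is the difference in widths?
99% CI is wider by 1.57

df = 108
90% CI: t* = 1.659, (63.85, 66.55), width = 2 · t* · s/√n = 2.70
99% CI: t* = 2.622, (63.07, 67.33), width = 2 · t* · s/√n = 4.27

The 99% CI is wider by 4.27 - 2.70 = 1.57.
Higher confidence requires a wider interval.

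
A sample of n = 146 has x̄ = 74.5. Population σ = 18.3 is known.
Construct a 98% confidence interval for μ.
(70.98, 78.02)

z-interval (σ known):
z* = 2.326 for 98% confidence

Margin of error = z* · σ/√n = 2.326 · 18.3/√146 = 3.52

CI: (74.5 - 3.52, 74.5 + 3.52) = (70.98, 78.02)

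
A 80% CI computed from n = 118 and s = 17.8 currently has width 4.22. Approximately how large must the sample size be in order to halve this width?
n ≈ 472

CI width ∝ 1/√n
To reduce width by factor 2, need √n to grow by 2 → need 2² = 4 times as many samples.

Current: n = 118, width = 4.22
New: n = 472, width ≈ 2.10

Width reduced by factor of 4.22/2.10 = 2.01.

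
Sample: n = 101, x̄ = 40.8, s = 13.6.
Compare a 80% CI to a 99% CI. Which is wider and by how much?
99% CI is wider by 3.62

df = 100
80% CI: t* = 1.290, (39.05, 42.55), width = 2 · t* · s/√n = 3.49
99% CI: t* = 2.626, (37.25, 44.35), width = 2 · t* · s/√n = 7.11

The 99% CI is wider by 7.11 - 3.49 = 3.62.
Higher confidence requires a wider interval.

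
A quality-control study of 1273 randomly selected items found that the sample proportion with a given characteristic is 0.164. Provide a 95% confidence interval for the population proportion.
(0.144, 0.184)

Proportion CI:
SE = √(p̂(1-p̂)/n) = √(0.164 · 0.836 / 1273) = 0.01038

z* = 1.960
Margin = z* · SE = 1.960 · 0.01038 = 0.0203

CI: 0.164 ± 0.0203 = (0.144, 0.184)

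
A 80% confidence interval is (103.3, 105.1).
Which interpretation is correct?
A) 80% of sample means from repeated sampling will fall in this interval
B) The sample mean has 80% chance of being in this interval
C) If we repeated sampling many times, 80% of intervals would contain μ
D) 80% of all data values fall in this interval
C

A) Wrong — coverage applies to intervals containing μ, not to future x̄ values.
B) Wrong — x̄ is observed and sits in the interval by construction.
C) Correct — this is the frequentist long-run coverage interpretation.
D) Wrong — a CI is about the parameter μ, not individual data values.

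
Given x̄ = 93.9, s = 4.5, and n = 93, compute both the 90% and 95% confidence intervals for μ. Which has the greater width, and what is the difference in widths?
95% CI is wider by 0.30

df = 92
90% CI: t* = 1.662, (93.12, 94.68), width = 2 · t* · s/√n = 1.55
95% CI: t* = 1.986, (92.97, 94.83), width = 2 · t* · s/√n = 1.85

The 95% CI is wider by 1.85 - 1.55 = 0.30.
Higher confidence requires a wider interval.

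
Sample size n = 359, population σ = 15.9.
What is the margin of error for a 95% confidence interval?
Margin of error = 1.64

Margin of error = z* · σ/√n
= 1.960 · 15.9/√359
= 1.960 · 15.9/18.9473
= 1.64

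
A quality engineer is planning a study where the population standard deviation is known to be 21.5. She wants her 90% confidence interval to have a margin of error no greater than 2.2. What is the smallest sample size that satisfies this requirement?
n ≥ 259

For margin E ≤ 2.2:
n ≥ (z* · σ / E)²
n ≥ (1.645 · 21.5 / 2.2)²
n ≥ 258.44

Minimum n = 259 (rounding up)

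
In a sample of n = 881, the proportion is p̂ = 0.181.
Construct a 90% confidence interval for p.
(0.160, 0.202)

Proportion CI:
SE = √(p̂(1-p̂)/n) = √(0.181 · 0.819 / 881) = 0.01297

z* = 1.645
Margin = z* · SE = 1.645 · 0.01297 = 0.0213

CI: 0.181 ± 0.0213 = (0.160, 0.202)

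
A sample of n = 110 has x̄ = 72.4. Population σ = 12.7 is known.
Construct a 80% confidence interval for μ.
(70.85, 73.95)

z-interval (σ known):
z* = 1.282 for 80% confidence

Margin of error = z* · σ/√n = 1.282 · 12.7/√110 = 1.55

CI: (72.4 - 1.55, 72.4 + 1.55) = (70.85, 73.95)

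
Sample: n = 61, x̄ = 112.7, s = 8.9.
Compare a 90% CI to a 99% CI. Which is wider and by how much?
99% CI is wider by 2.25

df = 60
90% CI: t* = 1.671, (110.80, 114.60), width = 2 · t* · s/√n = 3.81
99% CI: t* = 2.660, (109.67, 115.73), width = 2 · t* · s/√n = 6.06

The 99% CI is wider by 6.06 - 3.81 = 2.25.
Higher confidence requires a wider interval.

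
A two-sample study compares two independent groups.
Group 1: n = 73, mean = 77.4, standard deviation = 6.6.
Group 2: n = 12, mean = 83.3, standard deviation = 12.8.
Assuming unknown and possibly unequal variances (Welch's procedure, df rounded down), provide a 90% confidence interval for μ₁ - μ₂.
(-12.68, 0.88)

Difference: x̄₁ - x̄₂ = -5.90
SE = √(s₁²/n₁ + s₂²/n₂) = √(6.6²/73 + 12.8²/12) = 3.7749
df = 11.98 → 11 (Welch–Satterthwaite, rounded down)
t* = 1.796

CI: -5.90 ± 1.796 · 3.7749 = -5.90 ± 6.78 = (-12.68, 0.88)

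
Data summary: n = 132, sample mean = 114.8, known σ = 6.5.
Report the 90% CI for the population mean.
(113.87, 115.73)

z-interval (σ known):
z* = 1.645 for 90% confidence

Margin of error = z* · σ/√n = 1.645 · 6.5/√132 = 0.93

CI: (114.8 - 0.93, 114.8 + 0.93) = (113.87, 115.73)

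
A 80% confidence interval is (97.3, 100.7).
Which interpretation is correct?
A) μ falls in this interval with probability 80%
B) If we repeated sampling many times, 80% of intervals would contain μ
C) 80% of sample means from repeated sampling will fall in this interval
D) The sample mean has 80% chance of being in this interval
B

A) Wrong — μ is fixed; the randomness lives in the interval, not in μ.
B) Correct — this is the frequentist long-run coverage interpretation.
C) Wrong — coverage applies to intervals containing μ, not to future x̄ values.
D) Wrong — x̄ is observed and sits in the interval by construction.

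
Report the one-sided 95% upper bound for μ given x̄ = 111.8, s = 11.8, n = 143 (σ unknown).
μ ≤ 113.43

Upper bound (one-sided):
t* = 1.656 (one-sided for 95%)
Upper bound = x̄ + t* · s/√n = 111.8 + 1.656 · 11.8/√143 = 113.43

We are 95% confident that μ ≤ 113.43.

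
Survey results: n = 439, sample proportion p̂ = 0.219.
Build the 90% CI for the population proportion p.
(0.187, 0.251)

Proportion CI:
SE = √(p̂(1-p̂)/n) = √(0.219 · 0.781 / 439) = 0.01974

z* = 1.645
Margin = z* · SE = 1.645 · 0.01974 = 0.0325

CI: 0.219 ± 0.0325 = (0.187, 0.251)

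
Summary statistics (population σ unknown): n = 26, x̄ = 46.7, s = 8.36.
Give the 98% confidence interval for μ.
(42.63, 50.77)

t-interval (σ unknown):
df = n - 1 = 25
t* = 2.485 for 98% confidence

Margin of error = t* · s/√n = 2.485 · 8.36/√26 = 4.07

CI: (42.63, 50.77)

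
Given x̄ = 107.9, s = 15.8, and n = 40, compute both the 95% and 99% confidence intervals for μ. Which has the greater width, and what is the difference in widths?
99% CI is wider by 3.42

df = 39
95% CI: t* = 2.023, (102.85, 112.95), width = 2 · t* · s/√n = 10.11
99% CI: t* = 2.708, (101.13, 114.67), width = 2 · t* · s/√n = 13.53

The 99% CI is wider by 13.53 - 10.11 = 3.42.
Higher confidence requires a wider interval.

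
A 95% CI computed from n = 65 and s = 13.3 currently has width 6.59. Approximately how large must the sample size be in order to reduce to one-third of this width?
n ≈ 585

CI width ∝ 1/√n
To reduce width by factor 3, need √n to grow by 3 → need 3² = 9 times as many samples.

Current: n = 65, width = 6.59
New: n = 585, width ≈ 2.16

Width reduced by factor of 6.59/2.16 = 3.05.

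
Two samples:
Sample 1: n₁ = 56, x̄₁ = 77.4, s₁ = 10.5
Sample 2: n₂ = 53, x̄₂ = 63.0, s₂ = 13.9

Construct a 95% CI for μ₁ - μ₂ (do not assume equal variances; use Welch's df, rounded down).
(9.70, 19.10)

Difference: x̄₁ - x̄₂ = 14.40
SE = √(s₁²/n₁ + s₂²/n₂) = √(10.5²/56 + 13.9²/53) = 2.3694
df = 96.67 → 96 (Welch–Satterthwaite, rounded down)
t* = 1.985

CI: 14.40 ± 1.985 · 2.3694 = 14.40 ± 4.70 = (9.70, 19.10)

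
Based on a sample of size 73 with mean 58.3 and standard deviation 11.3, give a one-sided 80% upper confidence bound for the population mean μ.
μ ≤ 59.42

Upper bound (one-sided):
t* = 0.847 (one-sided for 80%)
Upper bound = x̄ + t* · s/√n = 58.3 + 0.847 · 11.3/√73 = 59.42

We are 80% confident that μ ≤ 59.42.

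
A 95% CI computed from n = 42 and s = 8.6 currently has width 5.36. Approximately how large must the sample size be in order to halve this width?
n ≈ 168

CI width ∝ 1/√n
To reduce width by factor 2, need √n to grow by 2 → need 2² = 4 times as many samples.

Current: n = 42, width = 5.36
New: n = 168, width ≈ 2.62

Width reduced by factor of 5.36/2.62 = 2.05.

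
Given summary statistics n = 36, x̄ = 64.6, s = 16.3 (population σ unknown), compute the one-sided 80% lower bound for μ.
μ ≥ 62.29

Lower bound (one-sided):
t* = 0.852 (one-sided for 80%)
Lower bound = x̄ - t* · s/√n = 64.6 - 0.852 · 16.3/√36 = 62.29

We are 80% confident that μ ≥ 62.29.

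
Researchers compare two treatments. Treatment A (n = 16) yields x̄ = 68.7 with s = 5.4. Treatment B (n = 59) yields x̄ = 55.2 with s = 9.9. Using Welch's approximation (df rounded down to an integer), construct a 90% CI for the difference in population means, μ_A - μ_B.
(10.37, 16.63)

Difference: x̄₁ - x̄₂ = 13.50
SE = √(s₁²/n₁ + s₂²/n₂) = √(5.4²/16 + 9.9²/59) = 1.8665
df = 45.11 → 45 (Welch–Satterthwaite, rounded down)
t* = 1.679

CI: 13.50 ± 1.679 · 1.8665 = 13.50 ± 3.13 = (10.37, 16.63)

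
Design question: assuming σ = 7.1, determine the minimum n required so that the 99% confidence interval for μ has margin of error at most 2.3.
n ≥ 64

For margin E ≤ 2.3:
n ≥ (z* · σ / E)²
n ≥ (2.576 · 7.1 / 2.3)²
n ≥ 63.23

Minimum n = 64 (rounding up)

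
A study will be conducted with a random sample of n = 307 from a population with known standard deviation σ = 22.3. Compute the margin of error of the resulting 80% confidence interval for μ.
Margin of error = 1.63

Margin of error = z* · σ/√n
= 1.282 · 22.3/√307
= 1.282 · 22.3/17.5214
= 1.63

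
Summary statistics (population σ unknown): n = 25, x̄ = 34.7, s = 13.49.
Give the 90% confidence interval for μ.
(30.08, 39.32)

t-interval (σ unknown):
df = n - 1 = 24
t* = 1.711 for 90% confidence

Margin of error = t* · s/√n = 1.711 · 13.49/√25 = 4.62

CI: (30.08, 39.32)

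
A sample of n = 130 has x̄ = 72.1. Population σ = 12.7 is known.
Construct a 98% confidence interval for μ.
(69.51, 74.69)

z-interval (σ known):
z* = 2.326 for 98% confidence

Margin of error = z* · σ/√n = 2.326 · 12.7/√130 = 2.59

CI: (72.1 - 2.59, 72.1 + 2.59) = (69.51, 74.69)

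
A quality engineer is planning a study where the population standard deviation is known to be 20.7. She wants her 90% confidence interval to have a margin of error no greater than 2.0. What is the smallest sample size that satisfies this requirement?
n ≥ 290

For margin E ≤ 2.0:
n ≥ (z* · σ / E)²
n ≥ (1.645 · 20.7 / 2.0)²
n ≥ 289.88

Minimum n = 290 (rounding up)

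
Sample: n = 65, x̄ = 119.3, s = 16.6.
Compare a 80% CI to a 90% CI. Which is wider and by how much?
90% CI is wider by 1.54

df = 64
80% CI: t* = 1.295, (116.63, 121.97), width = 2 · t* · s/√n = 5.33
90% CI: t* = 1.669, (115.86, 122.74), width = 2 · t* · s/√n = 6.87

The 90% CI is wider by 6.87 - 5.33 = 1.54.
Higher confidence requires a wider interval.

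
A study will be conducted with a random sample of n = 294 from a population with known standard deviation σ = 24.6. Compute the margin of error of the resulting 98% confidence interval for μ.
Margin of error = 3.34

Margin of error = z* · σ/√n
= 2.326 · 24.6/√294
= 2.326 · 24.6/17.1464
= 3.34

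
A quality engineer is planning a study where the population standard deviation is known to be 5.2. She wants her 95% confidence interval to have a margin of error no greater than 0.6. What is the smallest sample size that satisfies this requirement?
n ≥ 289

For margin E ≤ 0.6:
n ≥ (z* · σ / E)²
n ≥ (1.960 · 5.2 / 0.6)²
n ≥ 288.55

Minimum n = 289 (rounding up)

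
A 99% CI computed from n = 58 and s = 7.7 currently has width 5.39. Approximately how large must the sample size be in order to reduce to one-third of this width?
n ≈ 522

CI width ∝ 1/√n
To reduce width by factor 3, need √n to grow by 3 → need 3² = 9 times as many samples.

Current: n = 58, width = 5.39
New: n = 522, width ≈ 1.74

Width reduced by factor of 5.39/1.74 = 3.10.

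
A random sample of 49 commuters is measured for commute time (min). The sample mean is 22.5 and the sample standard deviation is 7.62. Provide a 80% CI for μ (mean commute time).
(21.09, 23.91)

t-interval (σ unknown):
df = n - 1 = 48
t* = 1.299 for 80% confidence

Margin of error = t* · s/√n = 1.299 · 7.62/√49 = 1.41

CI: (21.09, 23.91)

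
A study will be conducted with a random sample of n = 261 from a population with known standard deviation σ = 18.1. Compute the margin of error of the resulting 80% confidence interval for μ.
Margin of error = 1.44

Margin of error = z* · σ/√n
= 1.282 · 18.1/√261
= 1.282 · 18.1/16.1555
= 1.44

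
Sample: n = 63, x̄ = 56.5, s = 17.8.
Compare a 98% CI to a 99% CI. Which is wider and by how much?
99% CI is wider by 1.21

df = 62
98% CI: t* = 2.388, (51.14, 61.86), width = 2 · t* · s/√n = 10.71
99% CI: t* = 2.657, (50.54, 62.46), width = 2 · t* · s/√n = 11.92

The 99% CI is wider by 11.92 - 10.71 = 1.21.
Higher confidence requires a wider interval.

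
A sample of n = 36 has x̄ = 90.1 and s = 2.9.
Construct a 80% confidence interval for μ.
(89.47, 90.73)

t-interval (σ unknown):
df = n - 1 = 35
t* = 1.306 for 80% confidence

Margin of error = t* · s/√n = 1.306 · 2.9/√36 = 0.63

CI: (89.47, 90.73)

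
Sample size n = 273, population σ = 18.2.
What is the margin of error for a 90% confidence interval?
Margin of error = 1.81

Margin of error = z* · σ/√n
= 1.645 · 18.2/√273
= 1.645 · 18.2/16.5227
= 1.81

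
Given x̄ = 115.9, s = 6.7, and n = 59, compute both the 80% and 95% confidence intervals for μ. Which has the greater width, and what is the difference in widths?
95% CI is wider by 1.23

df = 58
80% CI: t* = 1.296, (114.77, 117.03), width = 2 · t* · s/√n = 2.26
95% CI: t* = 2.002, (114.15, 117.65), width = 2 · t* · s/√n = 3.49

The 95% CI is wider by 3.49 - 2.26 = 1.23.
Higher confidence requires a wider interval.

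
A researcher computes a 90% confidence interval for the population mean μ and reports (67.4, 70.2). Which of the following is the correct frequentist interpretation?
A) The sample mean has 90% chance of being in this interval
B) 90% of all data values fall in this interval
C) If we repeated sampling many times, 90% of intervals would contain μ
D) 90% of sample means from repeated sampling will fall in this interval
C

A) Wrong — x̄ is observed and sits in the interval by construction.
B) Wrong — a CI is about the parameter μ, not individual data values.
C) Correct — this is the frequentist long-run coverage interpretation.
D) Wrong — coverage applies to intervals containing μ, not to future x̄ values.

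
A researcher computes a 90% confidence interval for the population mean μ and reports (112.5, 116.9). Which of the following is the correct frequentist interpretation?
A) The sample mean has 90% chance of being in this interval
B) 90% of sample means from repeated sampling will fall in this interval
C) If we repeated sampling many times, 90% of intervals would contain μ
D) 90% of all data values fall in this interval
C

A) Wrong — x̄ is observed and sits in the interval by construction.
B) Wrong — coverage applies to intervals containing μ, not to future x̄ values.
C) Correct — this is the frequentist long-run coverage interpretation.
D) Wrong — a CI is about the parameter μ, not individual data values.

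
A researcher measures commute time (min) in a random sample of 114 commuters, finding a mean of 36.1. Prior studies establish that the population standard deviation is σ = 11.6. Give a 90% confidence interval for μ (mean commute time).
(34.31, 37.89)

z-interval (σ known):
z* = 1.645 for 90% confidence

Margin of error = z* · σ/√n = 1.645 · 11.6/√114 = 1.79

CI: (36.1 - 1.79, 36.1 + 1.79) = (34.31, 37.89)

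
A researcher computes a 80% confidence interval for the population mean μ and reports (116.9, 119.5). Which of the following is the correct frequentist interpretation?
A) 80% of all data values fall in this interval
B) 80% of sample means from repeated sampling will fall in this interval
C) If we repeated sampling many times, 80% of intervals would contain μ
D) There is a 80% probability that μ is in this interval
C

A) Wrong — a CI is about the parameter μ, not individual data values.
B) Wrong — coverage applies to intervals containing μ, not to future x̄ values.
C) Correct — this is the frequentist long-run coverage interpretation.
D) Wrong — μ is fixed; the randomness lives in the interval, not in μ.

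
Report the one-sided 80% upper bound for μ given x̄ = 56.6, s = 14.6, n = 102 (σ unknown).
μ ≤ 57.82

Upper bound (one-sided):
t* = 0.845 (one-sided for 80%)
Upper bound = x̄ + t* · s/√n = 56.6 + 0.845 · 14.6/√102 = 57.82

We are 80% confident that μ ≤ 57.82.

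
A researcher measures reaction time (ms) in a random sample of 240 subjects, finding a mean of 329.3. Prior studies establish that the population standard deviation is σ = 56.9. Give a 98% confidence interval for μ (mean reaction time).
(320.76, 337.84)

z-interval (σ known):
z* = 2.326 for 98% confidence

Margin of error = z* · σ/√n = 2.326 · 56.9/√240 = 8.54

CI: (329.3 - 8.54, 329.3 + 8.54) = (320.76, 337.84)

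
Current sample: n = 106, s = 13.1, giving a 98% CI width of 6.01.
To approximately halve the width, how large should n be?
n ≈ 424

CI width ∝ 1/√n
To reduce width by factor 2, need √n to grow by 2 → need 2² = 4 times as many samples.

Current: n = 106, width = 6.01
New: n = 424, width ≈ 2.97

Width reduced by factor of 6.01/2.97 = 2.02.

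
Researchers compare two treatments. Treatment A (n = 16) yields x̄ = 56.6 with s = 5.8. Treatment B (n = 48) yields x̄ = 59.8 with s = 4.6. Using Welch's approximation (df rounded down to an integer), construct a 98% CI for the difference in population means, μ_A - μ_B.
(-7.22, 0.82)

Difference: x̄₁ - x̄₂ = -3.20
SE = √(s₁²/n₁ + s₂²/n₂) = √(5.8²/16 + 4.6²/48) = 1.5948
df = 21.65 → 21 (Welch–Satterthwaite, rounded down)
t* = 2.518

CI: -3.20 ± 2.518 · 1.5948 = -3.20 ± 4.02 = (-7.22, 0.82)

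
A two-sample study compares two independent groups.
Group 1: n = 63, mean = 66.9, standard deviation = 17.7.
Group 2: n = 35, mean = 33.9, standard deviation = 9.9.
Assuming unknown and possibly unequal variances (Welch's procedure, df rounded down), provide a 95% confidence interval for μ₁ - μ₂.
(27.47, 38.53)

Difference: x̄₁ - x̄₂ = 33.00
SE = √(s₁²/n₁ + s₂²/n₂) = √(17.7²/63 + 9.9²/35) = 2.7880
df = 95.98 → 95 (Welch–Satterthwaite, rounded down)
t* = 1.985

CI: 33.00 ± 1.985 · 2.7880 = 33.00 ± 5.53 = (27.47, 38.53)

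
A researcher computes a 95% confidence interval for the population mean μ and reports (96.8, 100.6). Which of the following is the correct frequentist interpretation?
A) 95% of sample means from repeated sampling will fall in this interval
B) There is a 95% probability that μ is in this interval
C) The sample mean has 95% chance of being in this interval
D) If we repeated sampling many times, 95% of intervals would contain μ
D

A) Wrong — coverage applies to intervals containing μ, not to future x̄ values.
B) Wrong — μ is fixed; the randomness lives in the interval, not in μ.
C) Wrong — x̄ is observed and sits in the interval by construction.
D) Correct — this is the frequentist long-run coverage interpretation.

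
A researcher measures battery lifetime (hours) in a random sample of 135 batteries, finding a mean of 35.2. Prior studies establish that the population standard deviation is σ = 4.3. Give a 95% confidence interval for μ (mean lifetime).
(34.47, 35.93)

z-interval (σ known):
z* = 1.960 for 95% confidence

Margin of error = z* · σ/√n = 1.960 · 4.3/√135 = 0.73

CI: (35.2 - 0.73, 35.2 + 0.73) = (34.47, 35.93)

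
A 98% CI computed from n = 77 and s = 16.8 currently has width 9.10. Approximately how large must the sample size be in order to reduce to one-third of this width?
n ≈ 693

CI width ∝ 1/√n
To reduce width by factor 3, need √n to grow by 3 → need 3² = 9 times as many samples.

Current: n = 77, width = 9.10
New: n = 693, width ≈ 2.98

Width reduced by factor of 9.10/2.98 = 3.05.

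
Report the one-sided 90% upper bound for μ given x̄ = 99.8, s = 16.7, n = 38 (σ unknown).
μ ≤ 103.34

Upper bound (one-sided):
t* = 1.305 (one-sided for 90%)
Upper bound = x̄ + t* · s/√n = 99.8 + 1.305 · 16.7/√38 = 103.34

We are 90% confident that μ ≤ 103.34.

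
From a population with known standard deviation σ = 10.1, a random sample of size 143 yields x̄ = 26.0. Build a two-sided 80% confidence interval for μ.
(24.92, 27.08)

z-interval (σ known):
z* = 1.282 for 80% confidence

Margin of error = z* · σ/√n = 1.282 · 10.1/√143 = 1.08

CI: (26.0 - 1.08, 26.0 + 1.08) = (24.92, 27.08)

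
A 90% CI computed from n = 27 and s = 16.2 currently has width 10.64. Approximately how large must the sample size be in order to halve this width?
n ≈ 108

CI width ∝ 1/√n
To reduce width by factor 2, need √n to grow by 2 → need 2² = 4 times as many samples.

Current: n = 27, width = 10.64
New: n = 108, width ≈ 5.17

Width reduced by factor of 10.64/5.17 = 2.06.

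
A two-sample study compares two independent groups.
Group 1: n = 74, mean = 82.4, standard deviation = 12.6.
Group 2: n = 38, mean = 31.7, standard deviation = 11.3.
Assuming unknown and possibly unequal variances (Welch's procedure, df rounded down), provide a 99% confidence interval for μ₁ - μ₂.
(44.51, 56.89)

Difference: x̄₁ - x̄₂ = 50.70
SE = √(s₁²/n₁ + s₂²/n₂) = √(12.6²/74 + 11.3²/38) = 2.3464
df = 82.32 → 82 (Welch–Satterthwaite, rounded down)
t* = 2.637

CI: 50.70 ± 2.637 · 2.3464 = 50.70 ± 6.19 = (44.51, 56.89)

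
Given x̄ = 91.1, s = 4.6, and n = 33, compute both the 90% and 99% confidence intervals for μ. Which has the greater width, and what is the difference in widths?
99% CI is wider by 1.67

df = 32
90% CI: t* = 1.694, (89.74, 92.46), width = 2 · t* · s/√n = 2.71
99% CI: t* = 2.738, (88.91, 93.29), width = 2 · t* · s/√n = 4.38

The 99% CI is wider by 4.38 - 2.71 = 1.67.
Higher confidence requires a wider interval.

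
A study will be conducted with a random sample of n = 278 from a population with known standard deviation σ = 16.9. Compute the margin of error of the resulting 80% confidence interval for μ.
Margin of error = 1.30

Margin of error = z* · σ/√n
= 1.282 · 16.9/√278
= 1.282 · 16.9/16.6733
= 1.30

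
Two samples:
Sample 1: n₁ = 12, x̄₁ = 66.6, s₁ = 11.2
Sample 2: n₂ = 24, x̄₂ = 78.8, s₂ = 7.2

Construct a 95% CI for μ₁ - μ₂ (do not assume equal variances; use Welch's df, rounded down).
(-19.77, -4.63)

Difference: x̄₁ - x̄₂ = -12.20
SE = √(s₁²/n₁ + s₂²/n₂) = √(11.2²/12 + 7.2²/24) = 3.5515
df = 15.70 → 15 (Welch–Satterthwaite, rounded down)
t* = 2.131

CI: -12.20 ± 2.131 · 3.5515 = -12.20 ± 7.57 = (-19.77, -4.63)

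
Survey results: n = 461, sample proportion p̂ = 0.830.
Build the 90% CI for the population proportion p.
(0.801, 0.859)

Proportion CI:
SE = √(p̂(1-p̂)/n) = √(0.830 · 0.170 / 461) = 0.01749

z* = 1.645
Margin = z* · SE = 1.645 · 0.01749 = 0.0288

CI: 0.830 ± 0.0288 = (0.801, 0.859)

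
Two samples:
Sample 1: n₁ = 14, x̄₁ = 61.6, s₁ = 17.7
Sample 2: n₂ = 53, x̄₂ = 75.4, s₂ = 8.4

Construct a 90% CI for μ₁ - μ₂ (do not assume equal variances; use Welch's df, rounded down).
(-22.37, -5.23)

Difference: x̄₁ - x̄₂ = -13.80
SE = √(s₁²/n₁ + s₂²/n₂) = √(17.7²/14 + 8.4²/53) = 4.8692
df = 14.58 → 14 (Welch–Satterthwaite, rounded down)
t* = 1.761

CI: -13.80 ± 1.761 · 4.8692 = -13.80 ± 8.57 = (-22.37, -5.23)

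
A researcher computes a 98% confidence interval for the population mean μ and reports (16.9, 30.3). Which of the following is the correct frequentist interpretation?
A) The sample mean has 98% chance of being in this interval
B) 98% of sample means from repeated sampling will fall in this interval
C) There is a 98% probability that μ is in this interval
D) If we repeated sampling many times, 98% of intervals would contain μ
D

A) Wrong — x̄ is observed and sits in the interval by construction.
B) Wrong — coverage applies to intervals containing μ, not to future x̄ values.
C) Wrong — μ is fixed; the randomness lives in the interval, not in μ.
D) Correct — this is the frequentist long-run coverage interpretation.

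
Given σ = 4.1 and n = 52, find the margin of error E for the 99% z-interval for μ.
Margin of error = 1.46

Margin of error = z* · σ/√n
= 2.576 · 4.1/√52
= 2.576 · 4.1/7.2111
= 1.46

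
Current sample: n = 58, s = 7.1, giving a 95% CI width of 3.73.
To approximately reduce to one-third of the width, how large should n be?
n ≈ 522

CI width ∝ 1/√n
To reduce width by factor 3, need √n to grow by 3 → need 3² = 9 times as many samples.

Current: n = 58, width = 3.73
New: n = 522, width ≈ 1.22

Width reduced by factor of 3.73/1.22 = 3.06.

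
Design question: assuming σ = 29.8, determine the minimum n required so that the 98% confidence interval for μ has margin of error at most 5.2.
n ≥ 178

For margin E ≤ 5.2:
n ≥ (z* · σ / E)²
n ≥ (2.326 · 29.8 / 5.2)²
n ≥ 177.68

Minimum n = 178 (rounding up)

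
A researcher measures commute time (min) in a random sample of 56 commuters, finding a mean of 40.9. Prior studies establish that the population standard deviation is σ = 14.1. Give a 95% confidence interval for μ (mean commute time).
(37.21, 44.59)

z-interval (σ known):
z* = 1.960 for 95% confidence

Margin of error = z* · σ/√n = 1.960 · 14.1/√56 = 3.69

CI: (40.9 - 3.69, 40.9 + 3.69) = (37.21, 44.59)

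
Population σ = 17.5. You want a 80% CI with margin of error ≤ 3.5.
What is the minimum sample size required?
n ≥ 42

For margin E ≤ 3.5:
n ≥ (z* · σ / E)²
n ≥ (1.282 · 17.5 / 3.5)²
n ≥ 41.09

Minimum n = 42 (rounding up)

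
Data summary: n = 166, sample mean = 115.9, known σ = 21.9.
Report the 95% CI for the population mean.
(112.57, 119.23)

z-interval (σ known):
z* = 1.960 for 95% confidence

Margin of error = z* · σ/√n = 1.960 · 21.9/√166 = 3.33

CI: (115.9 - 3.33, 115.9 + 3.33) = (112.57, 119.23)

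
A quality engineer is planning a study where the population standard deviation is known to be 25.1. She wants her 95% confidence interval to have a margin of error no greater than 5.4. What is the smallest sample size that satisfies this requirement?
n ≥ 83

For margin E ≤ 5.4:
n ≥ (z* · σ / E)²
n ≥ (1.960 · 25.1 / 5.4)²
n ≥ 83.00

Minimum n = 83 (rounding up)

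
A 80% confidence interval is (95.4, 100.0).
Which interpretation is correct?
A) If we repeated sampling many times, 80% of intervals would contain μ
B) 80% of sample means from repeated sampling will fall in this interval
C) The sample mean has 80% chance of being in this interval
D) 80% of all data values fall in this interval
A

A) Correct — this is the frequentist long-run coverage interpretation.
B) Wrong — coverage applies to intervals containing μ, not to future x̄ values.
C) Wrong — x̄ is observed and sits in the interval by construction.
D) Wrong — a CI is about the parameter μ, not individual data values.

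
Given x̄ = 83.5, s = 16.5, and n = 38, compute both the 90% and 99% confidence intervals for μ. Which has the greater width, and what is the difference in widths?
99% CI is wider by 5.50

df = 37
90% CI: t* = 1.687, (78.98, 88.02), width = 2 · t* · s/√n = 9.03
99% CI: t* = 2.715, (76.23, 90.77), width = 2 · t* · s/√n = 14.53

The 99% CI is wider by 14.53 - 9.03 = 5.50.
Higher confidence requires a wider interval.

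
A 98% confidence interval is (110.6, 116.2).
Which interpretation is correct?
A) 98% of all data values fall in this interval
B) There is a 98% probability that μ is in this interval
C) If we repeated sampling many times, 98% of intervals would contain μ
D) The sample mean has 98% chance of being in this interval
C

A) Wrong — a CI is about the parameter μ, not individual data values.
B) Wrong — μ is fixed; the randomness lives in the interval, not in μ.
C) Correct — this is the frequentist long-run coverage interpretation.
D) Wrong — x̄ is observed and sits in the interval by construction.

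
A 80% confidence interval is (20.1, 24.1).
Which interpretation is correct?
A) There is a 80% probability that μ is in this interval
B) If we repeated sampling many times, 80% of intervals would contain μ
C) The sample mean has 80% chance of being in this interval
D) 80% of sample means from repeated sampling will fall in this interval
B

A) Wrong — μ is fixed; the randomness lives in the interval, not in μ.
B) Correct — this is the frequentist long-run coverage interpretation.
C) Wrong — x̄ is observed and sits in the interval by construction.
D) Wrong — coverage applies to intervals containing μ, not to future x̄ values.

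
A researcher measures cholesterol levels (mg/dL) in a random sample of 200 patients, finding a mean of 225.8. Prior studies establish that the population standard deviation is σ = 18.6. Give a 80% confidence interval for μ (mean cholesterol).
(224.11, 227.49)

z-interval (σ known):
z* = 1.282 for 80% confidence

Margin of error = z* · σ/√n = 1.282 · 18.6/√200 = 1.69

CI: (225.8 - 1.69, 225.8 + 1.69) = (224.11, 227.49)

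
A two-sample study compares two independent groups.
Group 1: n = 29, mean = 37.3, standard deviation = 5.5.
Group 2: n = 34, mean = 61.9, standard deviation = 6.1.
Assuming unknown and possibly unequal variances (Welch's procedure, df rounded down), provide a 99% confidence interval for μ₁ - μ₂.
(-28.49, -20.71)

Difference: x̄₁ - x̄₂ = -24.60
SE = √(s₁²/n₁ + s₂²/n₂) = √(5.5²/29 + 6.1²/34) = 1.4620
df = 60.79 → 60 (Welch–Satterthwaite, rounded down)
t* = 2.660

CI: -24.60 ± 2.660 · 1.4620 = -24.60 ± 3.89 = (-28.49, -20.71)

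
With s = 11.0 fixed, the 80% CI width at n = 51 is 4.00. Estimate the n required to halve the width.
n ≈ 204

CI width ∝ 1/√n
To reduce width by factor 2, need √n to grow by 2 → need 2² = 4 times as many samples.

Current: n = 51, width = 4.00
New: n = 204, width ≈ 1.98

Width reduced by factor of 4.00/1.98 = 2.02.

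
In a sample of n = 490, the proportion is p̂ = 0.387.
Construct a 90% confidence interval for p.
(0.351, 0.423)

Proportion CI:
SE = √(p̂(1-p̂)/n) = √(0.387 · 0.613 / 490) = 0.02200

z* = 1.645
Margin = z* · SE = 1.645 · 0.02200 = 0.0362

CI: 0.387 ± 0.0362 = (0.351, 0.423)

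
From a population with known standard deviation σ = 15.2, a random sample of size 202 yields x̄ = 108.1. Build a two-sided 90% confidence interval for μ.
(106.34, 109.86)

z-interval (σ known):
z* = 1.645 for 90% confidence

Margin of error = z* · σ/√n = 1.645 · 15.2/√202 = 1.76

CI: (108.1 - 1.76, 108.1 + 1.76) = (106.34, 109.86)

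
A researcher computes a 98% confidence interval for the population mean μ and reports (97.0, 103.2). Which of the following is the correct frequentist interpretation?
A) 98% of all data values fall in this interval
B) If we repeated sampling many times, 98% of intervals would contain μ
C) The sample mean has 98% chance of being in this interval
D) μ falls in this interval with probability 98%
B

A) Wrong — a CI is about the parameter μ, not individual data values.
B) Correct — this is the frequentist long-run coverage interpretation.
C) Wrong — x̄ is observed and sits in the interval by construction.
D) Wrong — μ is fixed; the randomness lives in the interval, not in μ.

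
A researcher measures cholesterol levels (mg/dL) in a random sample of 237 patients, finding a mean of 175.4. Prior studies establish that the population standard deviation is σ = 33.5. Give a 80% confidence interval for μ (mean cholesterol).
(172.61, 178.19)

z-interval (σ known):
z* = 1.282 for 80% confidence

Margin of error = z* · σ/√n = 1.282 · 33.5/√237 = 2.79

CI: (175.4 - 2.79, 175.4 + 2.79) = (172.61, 178.19)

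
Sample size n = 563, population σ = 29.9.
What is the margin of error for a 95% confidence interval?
Margin of error = 2.47

Margin of error = z* · σ/√n
= 1.960 · 29.9/√563
= 1.960 · 29.9/23.7276
= 2.47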